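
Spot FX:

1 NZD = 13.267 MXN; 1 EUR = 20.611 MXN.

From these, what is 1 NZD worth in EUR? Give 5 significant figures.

NZD/EUR = 0.64369

1 NZD × 13.267 = 13.267 MXN
13.267 MXN ÷ 20.611 = 0.643685 EUR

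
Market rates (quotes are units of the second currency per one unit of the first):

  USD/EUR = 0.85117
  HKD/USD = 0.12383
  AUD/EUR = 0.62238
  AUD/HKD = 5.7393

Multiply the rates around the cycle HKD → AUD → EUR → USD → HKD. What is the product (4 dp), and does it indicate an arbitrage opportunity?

1.0289 (arbitrage exists)

Around HKD → AUD → EUR → USD → HKD: 1 ÷ 5.7393 × 0.62238 ÷ 0.85117 ÷ 0.12383 = 1.028856
Product > 1; profitable direction is HKD → AUD → EUR → USD → HKD.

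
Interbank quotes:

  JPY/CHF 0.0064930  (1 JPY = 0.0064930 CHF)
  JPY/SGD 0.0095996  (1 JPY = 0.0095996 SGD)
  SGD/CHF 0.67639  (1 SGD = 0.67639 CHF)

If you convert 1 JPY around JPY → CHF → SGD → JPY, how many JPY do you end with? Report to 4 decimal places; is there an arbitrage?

Around JPY → CHF → SGD → JPY: 1 × 0.0064930 ÷ 0.67639 ÷ 0.0095996 = 0.999989
Product ≈ 1 (deviation 0.001%, within rounding noise).

1.0000 (no arbitrage)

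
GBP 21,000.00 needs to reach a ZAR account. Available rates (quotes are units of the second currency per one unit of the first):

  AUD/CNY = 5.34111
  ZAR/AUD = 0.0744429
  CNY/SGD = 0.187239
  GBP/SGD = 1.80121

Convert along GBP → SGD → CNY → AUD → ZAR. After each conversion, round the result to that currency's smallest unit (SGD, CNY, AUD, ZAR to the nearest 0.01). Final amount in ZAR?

ZAR 508,080.56

GBP 21,000.00 × 1.80121 = SGD 37,825.41
SGD 37,825.41 ÷ 0.187239 = CNY 202,016.73
CNY 202,016.73 ÷ 5.34111 = AUD 37,822.99
AUD 37,822.99 ÷ 0.0744429 = ZAR 508,080.56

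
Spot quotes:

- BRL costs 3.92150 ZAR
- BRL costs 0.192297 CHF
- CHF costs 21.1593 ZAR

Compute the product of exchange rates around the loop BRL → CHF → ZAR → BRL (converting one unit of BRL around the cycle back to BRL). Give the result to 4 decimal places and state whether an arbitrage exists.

1.0376 (arbitrage exists)

Around BRL → CHF → ZAR → BRL: 1 × 0.192297 × 21.1593 ÷ 3.92150 = 1.037580
Product > 1; profitable direction is BRL → CHF → ZAR → BRL.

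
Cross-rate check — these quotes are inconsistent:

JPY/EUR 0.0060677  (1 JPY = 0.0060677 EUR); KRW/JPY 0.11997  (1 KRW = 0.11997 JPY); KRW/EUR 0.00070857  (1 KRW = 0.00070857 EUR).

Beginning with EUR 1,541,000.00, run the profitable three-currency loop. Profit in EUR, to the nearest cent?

Profitable loop is EUR → KRW → JPY → EUR:
EUR 1,541,000.00 ÷ 0.00070857 = KRW 2,174,802,772
KRW 2,174,802,772 × 0.11997 = JPY 260,911,089
JPY 260,911,089 × 0.0060677 = EUR 1,583,130.21
Profit = EUR 1,583,130.21 − EUR 1,541,000.00

Profit: EUR 42,130.21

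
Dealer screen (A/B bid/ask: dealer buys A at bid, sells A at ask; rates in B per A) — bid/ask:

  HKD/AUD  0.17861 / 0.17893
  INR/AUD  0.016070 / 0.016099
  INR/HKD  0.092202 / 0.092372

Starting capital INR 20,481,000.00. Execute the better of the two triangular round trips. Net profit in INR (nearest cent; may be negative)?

Best loop INR → HKD → AUD → INR:
INR 20,481,000.00 × 0.092202 (sell INR at bid) = HKD 1,888,389.16
HKD 1,888,389.16 × 0.17861 (sell HKD at bid) = AUD 337,285.19
AUD 337,285.19 ÷ 0.016099 (buy INR at ask) = INR 20,950,691.86

Net profit: INR 469,691.86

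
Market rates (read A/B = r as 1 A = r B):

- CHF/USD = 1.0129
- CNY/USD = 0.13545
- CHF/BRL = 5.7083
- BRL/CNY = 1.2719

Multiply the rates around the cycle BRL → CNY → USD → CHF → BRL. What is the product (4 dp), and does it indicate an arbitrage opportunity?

Around BRL → CNY → USD → CHF → BRL: 1 × 1.2719 × 0.13545 ÷ 1.0129 × 5.7083 = 0.970895
Product < 1; profitable direction is BRL → CHF → USD → CNY → BRL.

0.9709 (arbitrage exists)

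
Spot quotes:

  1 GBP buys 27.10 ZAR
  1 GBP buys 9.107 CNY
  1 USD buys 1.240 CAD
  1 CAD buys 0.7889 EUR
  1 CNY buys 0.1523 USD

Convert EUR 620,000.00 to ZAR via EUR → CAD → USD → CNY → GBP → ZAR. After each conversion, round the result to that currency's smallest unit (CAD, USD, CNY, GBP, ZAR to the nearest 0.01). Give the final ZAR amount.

ZAR 12,383,462.61

EUR 620,000.00 ÷ 0.7889 = CAD 785,904.42
CAD 785,904.42 ÷ 1.240 = USD 633,793.89
USD 633,793.89 ÷ 0.1523 = CNY 4,161,483.19
CNY 4,161,483.19 ÷ 9.107 = GBP 456,954.34
GBP 456,954.34 × 27.10 = ZAR 12,383,462.61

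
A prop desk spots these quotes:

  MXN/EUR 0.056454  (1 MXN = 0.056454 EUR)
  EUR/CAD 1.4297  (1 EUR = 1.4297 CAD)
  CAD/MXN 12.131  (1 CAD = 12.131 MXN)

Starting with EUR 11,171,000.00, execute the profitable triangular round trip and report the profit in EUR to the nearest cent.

Profitable loop is EUR → MXN → CAD → EUR:
EUR 11,171,000.00 ÷ 0.056454 = MXN 197,877,918.31
MXN 197,877,918.31 ÷ 12.131 = CAD 16,311,756.52
CAD 16,311,756.52 ÷ 1.4297 = EUR 11,409,216.28
Profit = EUR 11,409,216.28 − EUR 11,171,000.00

Profit: EUR 238,216.28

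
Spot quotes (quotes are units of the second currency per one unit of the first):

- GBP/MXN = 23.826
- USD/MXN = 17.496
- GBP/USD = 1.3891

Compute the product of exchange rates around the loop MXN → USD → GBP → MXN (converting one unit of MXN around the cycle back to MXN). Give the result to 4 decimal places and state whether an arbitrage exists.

0.9803 (arbitrage exists)

Around MXN → USD → GBP → MXN: 1 ÷ 17.496 ÷ 1.3891 × 23.826 = 0.980345
Product < 1; profitable direction is MXN → GBP → USD → MXN.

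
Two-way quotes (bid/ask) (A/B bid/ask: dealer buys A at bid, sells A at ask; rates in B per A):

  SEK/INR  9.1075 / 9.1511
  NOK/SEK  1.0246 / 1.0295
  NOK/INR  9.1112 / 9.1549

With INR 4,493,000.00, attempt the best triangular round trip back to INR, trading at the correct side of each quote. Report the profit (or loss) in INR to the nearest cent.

Net profit: INR 86,692.78

Best loop INR → NOK → SEK → INR:
INR 4,493,000.00 ÷ 9.1549 (buy NOK at ask) = NOK 490,775.43
NOK 490,775.43 × 1.0246 (sell NOK at bid) = SEK 502,848.51
SEK 502,848.51 × 9.1075 (sell SEK at bid) = INR 4,579,692.78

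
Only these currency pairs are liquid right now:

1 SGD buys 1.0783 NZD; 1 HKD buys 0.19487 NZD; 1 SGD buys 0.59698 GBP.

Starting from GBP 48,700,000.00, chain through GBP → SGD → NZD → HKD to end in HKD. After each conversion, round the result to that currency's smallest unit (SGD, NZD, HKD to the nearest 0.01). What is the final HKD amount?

GBP 48,700,000.00 ÷ 0.59698 = SGD 81,577,272.27
SGD 81,577,272.27 × 1.0783 = NZD 87,964,772.69
NZD 87,964,772.69 ÷ 0.19487 = HKD 451,402,333.30

HKD 451,402,333.30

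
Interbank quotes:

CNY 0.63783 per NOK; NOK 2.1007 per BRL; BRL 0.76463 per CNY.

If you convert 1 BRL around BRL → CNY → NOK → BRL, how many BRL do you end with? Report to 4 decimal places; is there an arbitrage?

Around BRL → CNY → NOK → BRL: 1 ÷ 0.76463 ÷ 0.63783 ÷ 2.1007 = 0.976067
Product < 1; profitable direction is BRL → NOK → CNY → BRL.

0.9761 (arbitrage exists)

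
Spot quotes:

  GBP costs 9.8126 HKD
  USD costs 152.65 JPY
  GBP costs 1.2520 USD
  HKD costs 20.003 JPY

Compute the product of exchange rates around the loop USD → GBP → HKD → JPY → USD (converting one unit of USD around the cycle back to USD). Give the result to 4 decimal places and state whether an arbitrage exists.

1.0270 (arbitrage exists)

Around USD → GBP → HKD → JPY → USD: 1 ÷ 1.2520 × 9.8126 × 20.003 ÷ 152.65 = 1.027018
Product > 1; profitable direction is USD → GBP → HKD → JPY → USD.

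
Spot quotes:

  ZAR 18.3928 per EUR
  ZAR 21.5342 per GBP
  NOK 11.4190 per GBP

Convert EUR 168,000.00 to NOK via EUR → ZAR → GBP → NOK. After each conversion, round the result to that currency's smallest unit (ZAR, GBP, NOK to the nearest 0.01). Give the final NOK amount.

NOK 1,638,537.77

EUR 168,000.00 × 18.3928 = ZAR 3,089,990.40
ZAR 3,089,990.40 ÷ 21.5342 = GBP 143,492.23
GBP 143,492.23 × 11.4190 = NOK 1,638,537.77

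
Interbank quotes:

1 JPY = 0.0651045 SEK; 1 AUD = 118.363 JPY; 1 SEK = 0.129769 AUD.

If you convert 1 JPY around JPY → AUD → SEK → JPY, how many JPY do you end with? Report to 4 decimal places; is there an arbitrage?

1.0000 (no arbitrage)

Around JPY → AUD → SEK → JPY: 1 ÷ 118.363 ÷ 0.129769 ÷ 0.0651045 = 1.000005
Product ≈ 1 (deviation 0.000%, within rounding noise).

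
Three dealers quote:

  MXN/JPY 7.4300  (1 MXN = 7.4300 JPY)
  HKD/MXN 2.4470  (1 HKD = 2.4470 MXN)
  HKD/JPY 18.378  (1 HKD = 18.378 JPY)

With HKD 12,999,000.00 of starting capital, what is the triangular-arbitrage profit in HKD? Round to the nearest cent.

Profit: HKD 140,698.73

Profitable loop is HKD → JPY → MXN → HKD:
HKD 12,999,000.00 × 18.378 = JPY 238,895,622
JPY 238,895,622 ÷ 7.4300 = MXN 32,152,842.80
MXN 32,152,842.80 ÷ 2.4470 = HKD 13,139,698.73
Profit = HKD 13,139,698.73 − HKD 12,999,000.00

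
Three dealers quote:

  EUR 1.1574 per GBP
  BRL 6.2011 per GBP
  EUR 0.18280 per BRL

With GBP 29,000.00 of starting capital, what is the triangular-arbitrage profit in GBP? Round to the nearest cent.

Profit: GBP 609.87

Profitable loop is GBP → EUR → BRL → GBP:
GBP 29,000.00 × 1.1574 = EUR 33,564.60
EUR 33,564.60 ÷ 0.18280 = BRL 183,613.79
BRL 183,613.79 ÷ 6.2011 = GBP 29,609.87
Profit = GBP 29,609.87 − GBP 29,000.00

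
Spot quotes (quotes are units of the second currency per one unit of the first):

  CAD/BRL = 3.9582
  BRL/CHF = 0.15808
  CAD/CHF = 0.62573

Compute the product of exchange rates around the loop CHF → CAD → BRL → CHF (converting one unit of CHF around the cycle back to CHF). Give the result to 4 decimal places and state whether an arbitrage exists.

1.0000 (no arbitrage)

Around CHF → CAD → BRL → CHF: 1 ÷ 0.62573 × 3.9582 × 0.15808 = 0.999972
Product ≈ 1 (deviation 0.003%, within rounding noise).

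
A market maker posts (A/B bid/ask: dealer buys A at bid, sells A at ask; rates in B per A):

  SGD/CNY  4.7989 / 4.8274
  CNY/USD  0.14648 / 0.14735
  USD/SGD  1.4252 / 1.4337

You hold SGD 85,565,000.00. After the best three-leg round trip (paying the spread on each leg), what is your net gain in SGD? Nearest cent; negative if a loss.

Net profit: SGD 156,941.71

Best loop SGD → CNY → USD → SGD:
SGD 85,565,000.00 × 4.7989 (sell SGD at bid) = CNY 410,617,878.50
CNY 410,617,878.50 × 0.14648 (sell CNY at bid) = USD 60,147,306.84
USD 60,147,306.84 × 1.4252 (sell USD at bid) = SGD 85,721,941.71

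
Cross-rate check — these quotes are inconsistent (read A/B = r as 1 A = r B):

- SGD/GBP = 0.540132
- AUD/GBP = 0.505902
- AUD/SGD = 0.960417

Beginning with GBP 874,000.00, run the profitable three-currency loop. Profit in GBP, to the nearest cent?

Profit: GBP 22,199.68

Profitable loop is GBP → AUD → SGD → GBP:
GBP 874,000.00 ÷ 0.505902 = AUD 1,727,607.32
AUD 1,727,607.32 × 0.960417 = SGD 1,659,223.44
SGD 1,659,223.44 × 0.540132 = GBP 896,199.68
Profit = GBP 896,199.68 − GBP 874,000.00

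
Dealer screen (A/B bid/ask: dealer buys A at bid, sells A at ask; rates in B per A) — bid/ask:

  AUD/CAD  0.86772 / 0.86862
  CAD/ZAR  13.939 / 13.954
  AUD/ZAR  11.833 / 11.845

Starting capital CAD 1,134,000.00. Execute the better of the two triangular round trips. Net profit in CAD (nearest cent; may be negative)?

Best loop CAD → ZAR → AUD → CAD:
CAD 1,134,000.00 × 13.939 (sell CAD at bid) = ZAR 15,806,826.00
ZAR 15,806,826.00 ÷ 11.845 (buy AUD at ask) = AUD 1,334,472.44
AUD 1,334,472.44 × 0.86772 (sell AUD at bid) = CAD 1,157,948.42

Net profit: CAD 23,948.42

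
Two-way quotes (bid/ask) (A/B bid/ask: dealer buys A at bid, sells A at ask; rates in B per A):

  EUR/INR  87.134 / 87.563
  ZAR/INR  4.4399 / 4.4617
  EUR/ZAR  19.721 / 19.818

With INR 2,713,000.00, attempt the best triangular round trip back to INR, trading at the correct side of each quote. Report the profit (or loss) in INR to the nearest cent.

Net result: INR -115.63 (no profitable arbitrage after spreads)

Best loop INR → EUR → ZAR → INR:
INR 2,713,000.00 ÷ 87.563 (buy EUR at ask) = EUR 30,983.41
EUR 30,983.41 × 19.721 (sell EUR at bid) = ZAR 611,023.75
ZAR 611,023.75 × 4.4399 (sell ZAR at bid) = INR 2,712,884.37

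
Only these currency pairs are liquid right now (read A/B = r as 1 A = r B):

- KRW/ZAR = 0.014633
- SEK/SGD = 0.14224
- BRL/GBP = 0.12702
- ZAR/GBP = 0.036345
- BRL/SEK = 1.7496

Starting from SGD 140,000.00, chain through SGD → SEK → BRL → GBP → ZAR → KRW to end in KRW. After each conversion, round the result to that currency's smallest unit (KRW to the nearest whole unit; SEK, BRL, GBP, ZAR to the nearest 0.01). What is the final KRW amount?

SGD 140,000.00 ÷ 0.14224 = SEK 984,251.97
SEK 984,251.97 ÷ 1.7496 = BRL 562,558.28
BRL 562,558.28 × 0.12702 = GBP 71,456.15
GBP 71,456.15 ÷ 0.036345 = ZAR 1,966,051.73
ZAR 1,966,051.73 ÷ 0.014633 = KRW 134,357,393

KRW 134,357,393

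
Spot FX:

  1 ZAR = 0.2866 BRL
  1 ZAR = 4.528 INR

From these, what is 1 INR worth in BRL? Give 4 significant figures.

INR/BRL = 0.06330

1 INR ÷ 4.528 = 0.220848 ZAR
0.220848 ZAR × 0.2866 = 0.0632951 BRL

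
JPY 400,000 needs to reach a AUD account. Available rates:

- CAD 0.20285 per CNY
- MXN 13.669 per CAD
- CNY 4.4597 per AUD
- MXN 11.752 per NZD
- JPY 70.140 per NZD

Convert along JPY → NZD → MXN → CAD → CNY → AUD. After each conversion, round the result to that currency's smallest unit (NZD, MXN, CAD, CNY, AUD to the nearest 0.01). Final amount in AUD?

JPY 400,000 ÷ 70.140 = NZD 5,702.88
NZD 5,702.88 × 11.752 = MXN 67,020.25
MXN 67,020.25 ÷ 13.669 = CAD 4,903.08
CAD 4,903.08 ÷ 0.20285 = CNY 24,170.96
CNY 24,170.96 ÷ 4.4597 = AUD 5,419.86

AUD 5,419.86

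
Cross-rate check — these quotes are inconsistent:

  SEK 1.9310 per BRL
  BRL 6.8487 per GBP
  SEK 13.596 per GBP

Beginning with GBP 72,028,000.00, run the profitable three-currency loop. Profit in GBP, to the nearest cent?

Profit: GBP 2,021,494.00

Profitable loop is GBP → SEK → BRL → GBP:
GBP 72,028,000.00 × 13.596 = SEK 979,292,688.00
SEK 979,292,688.00 ÷ 1.9310 = BRL 507,142,769.55
BRL 507,142,769.55 ÷ 6.8487 = GBP 74,049,494.00
Profit = GBP 74,049,494.00 − GBP 72,028,000.00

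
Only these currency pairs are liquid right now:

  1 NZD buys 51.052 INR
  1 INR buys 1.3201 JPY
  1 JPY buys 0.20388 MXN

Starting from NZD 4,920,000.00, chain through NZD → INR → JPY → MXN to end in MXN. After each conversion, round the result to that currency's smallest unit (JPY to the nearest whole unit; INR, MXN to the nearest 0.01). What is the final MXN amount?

NZD 4,920,000.00 × 51.052 = INR 251,175,840.00
INR 251,175,840.00 × 1.3201 = JPY 331,577,226
JPY 331,577,226 × 0.20388 = MXN 67,601,964.84

MXN 67,601,964.84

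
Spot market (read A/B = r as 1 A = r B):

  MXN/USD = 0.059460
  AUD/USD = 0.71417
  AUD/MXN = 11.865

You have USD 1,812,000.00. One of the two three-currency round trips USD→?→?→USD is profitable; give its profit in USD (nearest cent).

Profit: USD 22,286.41

Profitable loop is USD → MXN → AUD → USD:
USD 1,812,000.00 ÷ 0.059460 = MXN 30,474,268.42
MXN 30,474,268.42 ÷ 11.865 = AUD 2,568,417.06
AUD 2,568,417.06 × 0.71417 = USD 1,834,286.41
Profit = USD 1,834,286.41 − USD 1,812,000.00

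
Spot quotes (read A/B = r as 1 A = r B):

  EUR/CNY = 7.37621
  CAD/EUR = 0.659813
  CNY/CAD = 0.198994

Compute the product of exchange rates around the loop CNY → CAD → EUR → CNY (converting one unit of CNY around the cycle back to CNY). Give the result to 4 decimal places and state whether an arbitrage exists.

Around CNY → CAD → EUR → CNY: 1 × 0.198994 × 0.659813 × 7.37621 = 0.968488
Product < 1; profitable direction is CNY → EUR → CAD → CNY.

0.9685 (arbitrage exists)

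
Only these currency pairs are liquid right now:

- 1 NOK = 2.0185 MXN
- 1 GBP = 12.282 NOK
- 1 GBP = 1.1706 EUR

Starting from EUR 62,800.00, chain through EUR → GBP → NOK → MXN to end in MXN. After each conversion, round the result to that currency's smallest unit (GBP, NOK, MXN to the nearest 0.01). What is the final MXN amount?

MXN 1,329,991.77

EUR 62,800.00 ÷ 1.1706 = GBP 53,647.70
GBP 53,647.70 × 12.282 = NOK 658,901.05
NOK 658,901.05 × 2.0185 = MXN 1,329,991.77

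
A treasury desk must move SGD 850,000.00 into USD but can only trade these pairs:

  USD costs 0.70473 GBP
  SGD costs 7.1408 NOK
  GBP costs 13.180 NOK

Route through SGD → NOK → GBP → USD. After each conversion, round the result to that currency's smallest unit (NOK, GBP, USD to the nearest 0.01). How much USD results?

USD 653,472.96

SGD 850,000.00 × 7.1408 = NOK 6,069,680.00
NOK 6,069,680.00 ÷ 13.180 = GBP 460,522.00
GBP 460,522.00 ÷ 0.70473 = USD 653,472.96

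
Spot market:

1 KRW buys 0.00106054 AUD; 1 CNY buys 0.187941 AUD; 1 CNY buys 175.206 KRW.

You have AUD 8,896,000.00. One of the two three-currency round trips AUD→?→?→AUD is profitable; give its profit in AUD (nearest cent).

Profit: AUD 101,881.71

Profitable loop is AUD → KRW → CNY → AUD:
AUD 8,896,000.00 ÷ 0.00106054 = KRW 8,388,179,607
KRW 8,388,179,607 ÷ 175.206 = CNY 47,876,097.89
CNY 47,876,097.89 × 0.187941 = AUD 8,997,881.71
Profit = AUD 8,997,881.71 − AUD 8,896,000.00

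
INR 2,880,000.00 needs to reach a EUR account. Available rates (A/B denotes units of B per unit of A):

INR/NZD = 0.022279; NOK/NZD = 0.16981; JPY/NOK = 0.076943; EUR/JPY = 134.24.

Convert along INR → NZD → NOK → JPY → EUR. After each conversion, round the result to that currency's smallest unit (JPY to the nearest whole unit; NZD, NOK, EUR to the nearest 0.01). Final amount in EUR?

EUR 36,582.54

INR 2,880,000.00 × 0.022279 = NZD 64,163.52
NZD 64,163.52 ÷ 0.16981 = NOK 377,854.78
NOK 377,854.78 ÷ 0.076943 = JPY 4,910,840
JPY 4,910,840 ÷ 134.24 = EUR 36,582.54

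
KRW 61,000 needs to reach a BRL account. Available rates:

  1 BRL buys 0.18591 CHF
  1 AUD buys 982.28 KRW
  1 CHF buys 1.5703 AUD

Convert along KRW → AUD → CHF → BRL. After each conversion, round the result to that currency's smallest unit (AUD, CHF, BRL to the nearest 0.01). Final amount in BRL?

KRW 61,000 ÷ 982.28 = AUD 62.10
AUD 62.10 ÷ 1.5703 = CHF 39.55
CHF 39.55 ÷ 0.18591 = BRL 212.74

BRL 212.74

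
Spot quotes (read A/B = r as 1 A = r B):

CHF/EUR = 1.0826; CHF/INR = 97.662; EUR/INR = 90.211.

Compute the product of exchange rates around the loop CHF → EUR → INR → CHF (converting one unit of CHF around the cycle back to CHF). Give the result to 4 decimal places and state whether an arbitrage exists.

1.0000 (no arbitrage)

Around CHF → EUR → INR → CHF: 1 × 1.0826 × 90.211 ÷ 97.662 = 1.000004
Product ≈ 1 (deviation 0.000%, within rounding noise).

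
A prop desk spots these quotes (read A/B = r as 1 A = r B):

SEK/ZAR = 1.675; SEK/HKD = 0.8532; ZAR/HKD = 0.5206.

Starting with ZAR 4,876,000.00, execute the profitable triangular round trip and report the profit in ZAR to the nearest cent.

Profit: ZAR 107,469.74

Profitable loop is ZAR → HKD → SEK → ZAR:
ZAR 4,876,000.00 × 0.5206 = HKD 2,538,445.60
HKD 2,538,445.60 ÷ 0.8532 = SEK 2,975,205.81
SEK 2,975,205.81 × 1.675 = ZAR 4,983,469.74
Profit = ZAR 4,983,469.74 − ZAR 4,876,000.00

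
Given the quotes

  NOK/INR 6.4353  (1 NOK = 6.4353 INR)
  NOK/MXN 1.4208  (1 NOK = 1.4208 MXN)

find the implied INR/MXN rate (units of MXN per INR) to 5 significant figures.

1 INR ÷ 6.4353 = 0.155393 NOK
0.155393 NOK × 1.4208 = 0.220782 MXN

INR/MXN = 0.22078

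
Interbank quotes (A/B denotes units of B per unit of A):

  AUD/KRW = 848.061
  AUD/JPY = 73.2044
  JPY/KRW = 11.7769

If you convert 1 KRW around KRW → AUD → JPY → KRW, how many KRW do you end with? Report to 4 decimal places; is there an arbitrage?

Around KRW → AUD → JPY → KRW: 1 ÷ 848.061 × 73.2044 × 11.7769 = 1.016579
Product > 1; profitable direction is KRW → AUD → JPY → KRW.

1.0166 (arbitrage exists)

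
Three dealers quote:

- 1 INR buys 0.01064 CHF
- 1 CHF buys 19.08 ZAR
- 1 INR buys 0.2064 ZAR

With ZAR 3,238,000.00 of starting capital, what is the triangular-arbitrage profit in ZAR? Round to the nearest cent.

Profitable loop is ZAR → CHF → INR → ZAR:
ZAR 3,238,000.00 ÷ 19.08 = CHF 169,706.50
CHF 169,706.50 ÷ 0.01064 = INR 15,949,858.92
INR 15,949,858.92 × 0.2064 = ZAR 3,292,050.88
Profit = ZAR 3,292,050.88 − ZAR 3,238,000.00

Profit: ZAR 54,050.88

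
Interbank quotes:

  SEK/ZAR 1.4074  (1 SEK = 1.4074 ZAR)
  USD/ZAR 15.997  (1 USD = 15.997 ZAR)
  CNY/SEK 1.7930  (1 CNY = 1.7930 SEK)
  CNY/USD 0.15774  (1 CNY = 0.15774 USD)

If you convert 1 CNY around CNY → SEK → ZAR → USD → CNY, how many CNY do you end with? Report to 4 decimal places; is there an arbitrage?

Around CNY → SEK → ZAR → USD → CNY: 1 × 1.7930 × 1.4074 ÷ 15.997 ÷ 0.15774 = 1.000040
Product ≈ 1 (deviation 0.004%, within rounding noise).

1.0000 (no arbitrage)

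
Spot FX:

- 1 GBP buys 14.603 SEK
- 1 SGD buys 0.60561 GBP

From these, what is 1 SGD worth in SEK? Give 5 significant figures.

SGD/SEK = 8.8437

1 SGD × 0.60561 = 0.60561 GBP
0.60561 GBP × 14.603 = 8.84372 SEK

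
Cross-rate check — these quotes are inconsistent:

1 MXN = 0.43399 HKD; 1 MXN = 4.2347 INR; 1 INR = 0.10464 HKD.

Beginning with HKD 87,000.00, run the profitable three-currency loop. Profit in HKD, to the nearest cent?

Profitable loop is HKD → MXN → INR → HKD:
HKD 87,000.00 ÷ 0.43399 = MXN 200,465.45
MXN 200,465.45 × 4.2347 = INR 848,911.03
INR 848,911.03 × 0.10464 = HKD 88,830.05
Profit = HKD 88,830.05 − HKD 87,000.00

Profit: HKD 1,830.05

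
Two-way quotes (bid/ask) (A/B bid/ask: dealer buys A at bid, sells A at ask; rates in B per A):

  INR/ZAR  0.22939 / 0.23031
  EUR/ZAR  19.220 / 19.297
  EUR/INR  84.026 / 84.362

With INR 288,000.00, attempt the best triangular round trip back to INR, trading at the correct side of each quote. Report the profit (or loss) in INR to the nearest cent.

Net result: INR -332.46 (no profitable arbitrage after spreads)

Best loop INR → ZAR → EUR → INR:
INR 288,000.00 × 0.22939 (sell INR at bid) = ZAR 66,064.32
ZAR 66,064.32 ÷ 19.297 (buy EUR at ask) = EUR 3,423.55
EUR 3,423.55 × 84.026 (sell EUR at bid) = INR 287,667.54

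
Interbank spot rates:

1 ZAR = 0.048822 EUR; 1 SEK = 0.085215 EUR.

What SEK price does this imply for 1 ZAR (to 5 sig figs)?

1 ZAR × 0.048822 = 0.048822 EUR
0.048822 EUR ÷ 0.085215 = 0.572927 SEK

ZAR/SEK = 0.57293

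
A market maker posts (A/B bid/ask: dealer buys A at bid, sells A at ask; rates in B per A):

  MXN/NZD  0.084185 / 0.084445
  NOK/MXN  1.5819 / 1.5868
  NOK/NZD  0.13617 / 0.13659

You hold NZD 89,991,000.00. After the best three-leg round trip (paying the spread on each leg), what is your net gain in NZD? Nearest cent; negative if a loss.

Net profit: NZD 1,459,141.85

Best loop NZD → MXN → NOK → NZD:
NZD 89,991,000.00 ÷ 0.084445 (buy MXN at ask) = MXN 1,065,675,883.71
MXN 1,065,675,883.71 ÷ 1.5868 (buy NOK at ask) = NOK 671,588,028.56
NOK 671,588,028.56 × 0.13617 (sell NOK at bid) = NZD 91,450,141.85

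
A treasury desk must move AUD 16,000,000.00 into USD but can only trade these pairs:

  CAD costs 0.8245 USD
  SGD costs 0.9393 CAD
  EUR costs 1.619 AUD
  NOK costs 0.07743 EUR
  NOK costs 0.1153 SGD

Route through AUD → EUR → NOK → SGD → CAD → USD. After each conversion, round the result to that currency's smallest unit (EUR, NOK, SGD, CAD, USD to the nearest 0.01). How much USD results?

AUD 16,000,000.00 ÷ 1.619 = EUR 9,882,643.61
EUR 9,882,643.61 ÷ 0.07743 = NOK 127,633,263.72
NOK 127,633,263.72 × 0.1153 = SGD 14,716,115.31
SGD 14,716,115.31 × 0.9393 = CAD 13,822,847.11
CAD 13,822,847.11 × 0.8245 = USD 11,396,937.44

USD 11,396,937.44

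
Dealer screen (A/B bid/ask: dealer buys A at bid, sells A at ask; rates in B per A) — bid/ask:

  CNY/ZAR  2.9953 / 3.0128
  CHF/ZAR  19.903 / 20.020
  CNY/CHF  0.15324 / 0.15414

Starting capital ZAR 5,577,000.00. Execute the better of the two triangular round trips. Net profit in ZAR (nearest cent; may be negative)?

Net profit: ZAR 68,742.00

Best loop ZAR → CNY → CHF → ZAR:
ZAR 5,577,000.00 ÷ 3.0128 (buy CNY at ask) = CNY 1,851,101.96
CNY 1,851,101.96 × 0.15324 (sell CNY at bid) = CHF 283,662.87
CHF 283,662.87 × 19.903 (sell CHF at bid) = ZAR 5,645,742.00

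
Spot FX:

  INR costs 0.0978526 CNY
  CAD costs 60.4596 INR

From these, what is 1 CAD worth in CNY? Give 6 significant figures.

CAD/CNY = 5.91613

1 CAD × 60.4596 = 60.4596 INR
60.4596 INR × 0.0978526 = 5.91613 CNY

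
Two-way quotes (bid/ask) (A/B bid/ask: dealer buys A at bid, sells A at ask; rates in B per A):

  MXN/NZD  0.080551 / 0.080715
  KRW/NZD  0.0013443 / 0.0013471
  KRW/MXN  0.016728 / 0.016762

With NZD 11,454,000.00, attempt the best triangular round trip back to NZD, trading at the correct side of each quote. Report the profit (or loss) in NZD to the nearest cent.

Net profit: NZD 3,036.56

Best loop NZD → KRW → MXN → NZD:
NZD 11,454,000.00 ÷ 0.0013471 (buy KRW at ask) = KRW 8,502,709,524
KRW 8,502,709,524 × 0.016728 (sell KRW at bid) = MXN 142,233,324.92
MXN 142,233,324.92 × 0.080551 (sell MXN at bid) = NZD 11,457,036.56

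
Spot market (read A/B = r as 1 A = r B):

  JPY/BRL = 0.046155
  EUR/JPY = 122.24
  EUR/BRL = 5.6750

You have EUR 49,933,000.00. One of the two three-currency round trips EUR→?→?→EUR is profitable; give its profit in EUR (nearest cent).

Profitable loop is EUR → BRL → JPY → EUR:
EUR 49,933,000.00 × 5.6750 = BRL 283,369,775.00
BRL 283,369,775.00 ÷ 0.046155 = JPY 6,139,524,970
JPY 6,139,524,970 ÷ 122.24 = EUR 50,225,171.55
Profit = EUR 50,225,171.55 − EUR 49,933,000.00

Profit: EUR 292,171.55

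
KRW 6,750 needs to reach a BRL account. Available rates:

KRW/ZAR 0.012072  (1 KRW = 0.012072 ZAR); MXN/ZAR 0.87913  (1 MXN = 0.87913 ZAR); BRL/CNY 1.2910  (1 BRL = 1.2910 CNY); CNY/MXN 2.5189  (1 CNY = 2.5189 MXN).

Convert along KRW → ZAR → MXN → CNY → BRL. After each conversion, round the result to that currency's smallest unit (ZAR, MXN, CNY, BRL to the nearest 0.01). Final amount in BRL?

BRL 28.51

KRW 6,750 × 0.012072 = ZAR 81.49
ZAR 81.49 ÷ 0.87913 = MXN 92.69
MXN 92.69 ÷ 2.5189 = CNY 36.80
CNY 36.80 ÷ 1.2910 = BRL 28.51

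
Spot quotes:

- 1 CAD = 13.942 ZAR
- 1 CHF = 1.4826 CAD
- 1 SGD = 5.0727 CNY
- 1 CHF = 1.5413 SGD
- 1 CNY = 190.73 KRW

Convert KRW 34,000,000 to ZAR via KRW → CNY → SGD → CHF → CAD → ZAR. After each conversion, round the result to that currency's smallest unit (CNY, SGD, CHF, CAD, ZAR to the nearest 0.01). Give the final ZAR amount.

ZAR 471,284.07

KRW 34,000,000 ÷ 190.73 = CNY 178,262.47
CNY 178,262.47 ÷ 5.0727 = SGD 35,141.54
SGD 35,141.54 ÷ 1.5413 = CHF 22,799.94
CHF 22,799.94 × 1.4826 = CAD 33,803.19
CAD 33,803.19 × 13.942 = ZAR 471,284.07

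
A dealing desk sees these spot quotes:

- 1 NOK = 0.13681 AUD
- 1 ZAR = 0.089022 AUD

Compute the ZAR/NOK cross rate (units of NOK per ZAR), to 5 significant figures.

ZAR/NOK = 0.65070

1 ZAR × 0.089022 = 0.089022 AUD
0.089022 AUD ÷ 0.13681 = 0.650698 NOK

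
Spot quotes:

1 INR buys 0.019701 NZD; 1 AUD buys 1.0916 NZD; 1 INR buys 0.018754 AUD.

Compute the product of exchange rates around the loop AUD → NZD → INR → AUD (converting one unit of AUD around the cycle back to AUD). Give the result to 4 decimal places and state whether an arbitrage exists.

1.0391 (arbitrage exists)

Around AUD → NZD → INR → AUD: 1 × 1.0916 ÷ 0.019701 × 0.018754 = 1.039128
Product > 1; profitable direction is AUD → NZD → INR → AUD.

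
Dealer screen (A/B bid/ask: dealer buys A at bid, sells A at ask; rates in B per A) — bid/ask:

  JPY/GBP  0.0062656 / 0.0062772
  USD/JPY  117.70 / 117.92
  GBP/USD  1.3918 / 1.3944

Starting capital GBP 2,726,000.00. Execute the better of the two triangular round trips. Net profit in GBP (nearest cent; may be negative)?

Net profit: GBP 71,962.00

Best loop GBP → USD → JPY → GBP:
GBP 2,726,000.00 × 1.3918 (sell GBP at bid) = USD 3,794,046.80
USD 3,794,046.80 × 117.70 (sell USD at bid) = JPY 446,559,308
JPY 446,559,308 × 0.0062656 (sell JPY at bid) = GBP 2,797,962.00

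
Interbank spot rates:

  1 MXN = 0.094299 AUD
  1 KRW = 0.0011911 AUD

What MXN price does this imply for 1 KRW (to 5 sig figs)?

1 KRW × 0.0011911 = 0.0011911 AUD
0.0011911 AUD ÷ 0.094299 = 0.0126311 MXN

KRW/MXN = 0.012631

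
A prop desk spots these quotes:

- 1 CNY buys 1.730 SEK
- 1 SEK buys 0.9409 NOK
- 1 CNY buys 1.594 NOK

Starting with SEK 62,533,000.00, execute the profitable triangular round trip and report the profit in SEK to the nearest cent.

Profit: SEK 1,324,295.16

Profitable loop is SEK → NOK → CNY → SEK:
SEK 62,533,000.00 × 0.9409 = NOK 58,837,299.70
NOK 58,837,299.70 ÷ 1.594 = CNY 36,911,731.30
CNY 36,911,731.30 × 1.730 = SEK 63,857,295.16
Profit = SEK 63,857,295.16 − SEK 62,533,000.00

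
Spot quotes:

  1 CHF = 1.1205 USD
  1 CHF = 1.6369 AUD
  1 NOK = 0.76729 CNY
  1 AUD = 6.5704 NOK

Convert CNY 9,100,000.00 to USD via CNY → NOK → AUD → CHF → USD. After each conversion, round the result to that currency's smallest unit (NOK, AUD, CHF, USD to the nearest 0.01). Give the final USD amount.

USD 1,235,605.29

CNY 9,100,000.00 ÷ 0.76729 = NOK 11,859,922.58
NOK 11,859,922.58 ÷ 6.5704 = AUD 1,805,053.36
AUD 1,805,053.36 ÷ 1.6369 = CHF 1,102,726.72
CHF 1,102,726.72 × 1.1205 = USD 1,235,605.29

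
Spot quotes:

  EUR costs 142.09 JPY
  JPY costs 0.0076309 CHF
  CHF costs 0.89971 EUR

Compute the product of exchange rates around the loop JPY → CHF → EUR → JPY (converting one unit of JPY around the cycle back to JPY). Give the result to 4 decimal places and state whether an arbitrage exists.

0.9755 (arbitrage exists)

Around JPY → CHF → EUR → JPY: 1 × 0.0076309 × 0.89971 × 142.09 = 0.975533
Product < 1; profitable direction is JPY → EUR → CHF → JPY.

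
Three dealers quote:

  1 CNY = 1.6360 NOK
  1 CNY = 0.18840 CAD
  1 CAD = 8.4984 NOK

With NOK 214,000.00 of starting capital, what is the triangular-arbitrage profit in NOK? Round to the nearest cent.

Profit: NOK 4,664.86

Profitable loop is NOK → CAD → CNY → NOK:
NOK 214,000.00 ÷ 8.4984 = CAD 25,181.21
CAD 25,181.21 ÷ 0.18840 = CNY 133,658.23
CNY 133,658.23 × 1.6360 = NOK 218,664.86
Profit = NOK 218,664.86 − NOK 214,000.00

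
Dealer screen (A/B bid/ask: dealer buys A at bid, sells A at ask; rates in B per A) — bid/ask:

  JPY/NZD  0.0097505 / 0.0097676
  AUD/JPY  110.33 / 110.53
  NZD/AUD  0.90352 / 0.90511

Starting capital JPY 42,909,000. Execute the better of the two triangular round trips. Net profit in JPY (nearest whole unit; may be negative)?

Net profit: JPY 1,002,573

Best loop JPY → AUD → NZD → JPY:
JPY 42,909,000 ÷ 110.53 (buy AUD at ask) = AUD 388,211.35
AUD 388,211.35 ÷ 0.90511 (buy NZD at ask) = NZD 428,910.68
NZD 428,910.68 ÷ 0.0097676 (buy JPY at ask) = JPY 43,911,573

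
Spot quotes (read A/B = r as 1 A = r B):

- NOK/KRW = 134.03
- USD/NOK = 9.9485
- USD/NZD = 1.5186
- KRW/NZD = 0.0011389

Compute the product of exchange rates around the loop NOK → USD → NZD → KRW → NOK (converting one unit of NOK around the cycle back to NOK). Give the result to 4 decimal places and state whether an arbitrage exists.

Around NOK → USD → NZD → KRW → NOK: 1 ÷ 9.9485 × 1.5186 ÷ 0.0011389 ÷ 134.03 = 0.999996
Product ≈ 1 (deviation 0.000%, within rounding noise).

1.0000 (no arbitrage)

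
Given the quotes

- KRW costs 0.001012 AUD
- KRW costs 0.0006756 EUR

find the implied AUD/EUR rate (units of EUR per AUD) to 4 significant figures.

AUD/EUR = 0.6676

1 AUD ÷ 0.001012 = 988.142 KRW
988.142 KRW × 0.0006756 = 0.667589 EUR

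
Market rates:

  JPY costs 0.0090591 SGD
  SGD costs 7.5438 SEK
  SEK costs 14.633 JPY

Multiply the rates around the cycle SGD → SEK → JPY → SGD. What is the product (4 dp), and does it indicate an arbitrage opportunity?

Around SGD → SEK → JPY → SGD: 1 × 7.5438 × 14.633 × 0.0090591 = 1.000020
Product ≈ 1 (deviation 0.002%, within rounding noise).

1.0000 (no arbitrage)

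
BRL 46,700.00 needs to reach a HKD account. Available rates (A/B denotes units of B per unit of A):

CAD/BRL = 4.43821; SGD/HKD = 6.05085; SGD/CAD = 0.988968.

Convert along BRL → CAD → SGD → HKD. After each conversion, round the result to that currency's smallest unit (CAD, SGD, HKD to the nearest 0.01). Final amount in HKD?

HKD 64,378.87

BRL 46,700.00 ÷ 4.43821 = CAD 10,522.26
CAD 10,522.26 ÷ 0.988968 = SGD 10,639.64
SGD 10,639.64 × 6.05085 = HKD 64,378.87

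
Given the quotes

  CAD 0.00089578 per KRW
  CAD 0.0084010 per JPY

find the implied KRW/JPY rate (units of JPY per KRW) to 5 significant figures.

KRW/JPY = 0.10663

1 KRW × 0.00089578 = 0.00089578 CAD
0.00089578 CAD ÷ 0.0084010 = 0.106628 JPY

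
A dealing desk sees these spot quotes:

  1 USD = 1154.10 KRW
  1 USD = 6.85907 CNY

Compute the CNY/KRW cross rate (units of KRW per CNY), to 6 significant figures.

1 CNY ÷ 6.85907 = 0.145792 USD
0.145792 USD × 1154.10 = 168.259 KRW

CNY/KRW = 168.259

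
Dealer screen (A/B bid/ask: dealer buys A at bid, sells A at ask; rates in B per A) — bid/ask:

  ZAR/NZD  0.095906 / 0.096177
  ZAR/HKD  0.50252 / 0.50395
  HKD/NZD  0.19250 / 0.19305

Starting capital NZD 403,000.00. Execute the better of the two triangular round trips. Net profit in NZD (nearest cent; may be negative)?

Best loop NZD → ZAR → HKD → NZD:
NZD 403,000.00 ÷ 0.096177 (buy ZAR at ask) = ZAR 4,190,191.00
ZAR 4,190,191.00 × 0.50252 (sell ZAR at bid) = HKD 2,105,654.78
HKD 2,105,654.78 × 0.19250 (sell HKD at bid) = NZD 405,338.55

Net profit: NZD 2,338.55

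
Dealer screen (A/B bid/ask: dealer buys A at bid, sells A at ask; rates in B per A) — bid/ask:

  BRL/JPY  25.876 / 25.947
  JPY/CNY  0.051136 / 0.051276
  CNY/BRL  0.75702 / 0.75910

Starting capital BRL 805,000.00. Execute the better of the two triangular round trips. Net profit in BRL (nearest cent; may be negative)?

Net profit: BRL 1,356.57

Best loop BRL → JPY → CNY → BRL:
BRL 805,000.00 × 25.876 (sell BRL at bid) = JPY 20,830,180
JPY 20,830,180 × 0.051136 (sell JPY at bid) = CNY 1,065,172.08
CNY 1,065,172.08 × 0.75702 (sell CNY at bid) = BRL 806,356.57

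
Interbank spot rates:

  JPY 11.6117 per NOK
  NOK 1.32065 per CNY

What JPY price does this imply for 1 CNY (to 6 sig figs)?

1 CNY × 1.32065 = 1.32065 NOK
1.32065 NOK × 11.6117 = 15.335 JPY

CNY/JPY = 15.3350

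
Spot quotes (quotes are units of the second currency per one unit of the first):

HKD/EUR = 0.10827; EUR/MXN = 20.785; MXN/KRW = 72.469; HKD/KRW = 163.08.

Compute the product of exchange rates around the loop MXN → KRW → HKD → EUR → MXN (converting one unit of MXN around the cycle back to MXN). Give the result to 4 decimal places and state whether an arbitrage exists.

Around MXN → KRW → HKD → EUR → MXN: 1 × 72.469 ÷ 163.08 × 0.10827 × 20.785 = 1.000022
Product ≈ 1 (deviation 0.002%, within rounding noise).

1.0000 (no arbitrage)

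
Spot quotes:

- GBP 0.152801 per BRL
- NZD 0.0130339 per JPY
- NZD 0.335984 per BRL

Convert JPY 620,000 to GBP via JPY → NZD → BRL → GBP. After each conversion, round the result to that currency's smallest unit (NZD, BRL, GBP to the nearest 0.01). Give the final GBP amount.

JPY 620,000 × 0.0130339 = NZD 8,081.02
NZD 8,081.02 ÷ 0.335984 = BRL 24,051.80
BRL 24,051.80 × 0.152801 = GBP 3,675.14

GBP 3,675.14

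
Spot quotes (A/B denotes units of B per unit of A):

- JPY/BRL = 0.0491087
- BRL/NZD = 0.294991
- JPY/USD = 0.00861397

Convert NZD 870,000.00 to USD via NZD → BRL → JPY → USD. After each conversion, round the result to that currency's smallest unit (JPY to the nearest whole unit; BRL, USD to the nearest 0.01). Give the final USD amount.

NZD 870,000.00 ÷ 0.294991 = BRL 2,949,242.52
BRL 2,949,242.52 ÷ 0.0491087 = JPY 60,055,398
JPY 60,055,398 × 0.00861397 = USD 517,315.40

USD 517,315.40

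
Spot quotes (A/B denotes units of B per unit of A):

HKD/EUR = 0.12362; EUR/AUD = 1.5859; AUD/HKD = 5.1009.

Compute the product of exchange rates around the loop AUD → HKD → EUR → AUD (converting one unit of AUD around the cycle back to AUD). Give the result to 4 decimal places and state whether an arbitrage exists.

1.0000 (no arbitrage)

Around AUD → HKD → EUR → AUD: 1 × 5.1009 × 0.12362 × 1.5859 = 1.000026
Product ≈ 1 (deviation 0.003%, within rounding noise).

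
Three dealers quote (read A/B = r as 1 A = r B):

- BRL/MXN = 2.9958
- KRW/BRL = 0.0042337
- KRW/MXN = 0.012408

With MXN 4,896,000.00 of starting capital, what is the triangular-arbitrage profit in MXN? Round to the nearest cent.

Profit: MXN 108,636.30

Profitable loop is MXN → KRW → BRL → MXN:
MXN 4,896,000.00 ÷ 0.012408 = KRW 394,584,139
KRW 394,584,139 × 0.0042337 = BRL 1,670,550.87
BRL 1,670,550.87 × 2.9958 = MXN 5,004,636.30
Profit = MXN 5,004,636.30 − MXN 4,896,000.00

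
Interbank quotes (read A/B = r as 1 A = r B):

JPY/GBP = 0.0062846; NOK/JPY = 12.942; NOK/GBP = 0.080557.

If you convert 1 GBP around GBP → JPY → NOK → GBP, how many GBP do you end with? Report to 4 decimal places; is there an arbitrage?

0.9904 (arbitrage exists)

Around GBP → JPY → NOK → GBP: 1 ÷ 0.0062846 ÷ 12.942 × 0.080557 = 0.990431
Product < 1; profitable direction is GBP → NOK → JPY → GBP.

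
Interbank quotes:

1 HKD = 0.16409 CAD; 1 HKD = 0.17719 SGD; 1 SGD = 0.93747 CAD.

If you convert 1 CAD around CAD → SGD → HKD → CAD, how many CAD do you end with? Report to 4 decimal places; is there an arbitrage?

Around CAD → SGD → HKD → CAD: 1 ÷ 0.93747 ÷ 0.17719 × 0.16409 = 0.987838
Product < 1; profitable direction is CAD → HKD → SGD → CAD.

0.9878 (arbitrage exists)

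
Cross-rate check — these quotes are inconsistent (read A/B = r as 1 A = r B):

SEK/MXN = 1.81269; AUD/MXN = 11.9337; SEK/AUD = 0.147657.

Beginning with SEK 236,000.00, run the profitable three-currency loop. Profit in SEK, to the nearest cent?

Profit: SEK 6,776.35

Profitable loop is SEK → MXN → AUD → SEK:
SEK 236,000.00 × 1.81269 = MXN 427,794.84
MXN 427,794.84 ÷ 11.9337 = AUD 35,847.63
AUD 35,847.63 ÷ 0.147657 = SEK 242,776.35
Profit = SEK 242,776.35 − SEK 236,000.00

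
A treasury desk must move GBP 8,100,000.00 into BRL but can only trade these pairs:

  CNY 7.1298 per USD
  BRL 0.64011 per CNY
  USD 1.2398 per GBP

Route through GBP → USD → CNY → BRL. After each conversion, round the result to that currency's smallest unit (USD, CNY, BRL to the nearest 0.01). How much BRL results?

BRL 45,831,979.01

GBP 8,100,000.00 × 1.2398 = USD 10,042,380.00
USD 10,042,380.00 × 7.1298 = CNY 71,600,160.92
CNY 71,600,160.92 × 0.64011 = BRL 45,831,979.01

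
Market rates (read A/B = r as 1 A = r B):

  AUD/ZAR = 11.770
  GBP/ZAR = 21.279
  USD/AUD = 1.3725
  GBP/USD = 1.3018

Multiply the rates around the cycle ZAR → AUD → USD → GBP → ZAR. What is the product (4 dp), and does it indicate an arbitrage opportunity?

Around ZAR → AUD → USD → GBP → ZAR: 1 ÷ 11.770 ÷ 1.3725 ÷ 1.3018 × 21.279 = 1.011855
Product > 1; profitable direction is ZAR → AUD → USD → GBP → ZAR.

1.0119 (arbitrage exists)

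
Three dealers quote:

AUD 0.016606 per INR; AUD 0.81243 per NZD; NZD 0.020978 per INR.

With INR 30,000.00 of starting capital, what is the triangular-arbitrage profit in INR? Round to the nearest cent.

Profitable loop is INR → NZD → AUD → INR:
INR 30,000.00 × 0.020978 = NZD 629.34
NZD 629.34 × 0.81243 = AUD 511.29
AUD 511.29 ÷ 0.016606 = INR 30,789.76
Profit = INR 30,789.76 − INR 30,000.00

Profit: INR 789.76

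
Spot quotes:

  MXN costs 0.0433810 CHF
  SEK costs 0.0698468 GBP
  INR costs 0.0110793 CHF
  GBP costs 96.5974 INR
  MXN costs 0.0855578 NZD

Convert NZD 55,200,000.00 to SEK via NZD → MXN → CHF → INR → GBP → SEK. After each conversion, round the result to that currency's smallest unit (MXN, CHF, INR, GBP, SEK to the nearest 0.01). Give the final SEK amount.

SEK 374,416,306.40

NZD 55,200,000.00 ÷ 0.0855578 = MXN 645,177,879.75
MXN 645,177,879.75 × 0.0433810 = CHF 27,988,461.60
CHF 27,988,461.60 ÷ 0.0110793 = INR 2,526,194,037.53
INR 2,526,194,037.53 ÷ 96.5974 = GBP 26,151,780.87
GBP 26,151,780.87 ÷ 0.0698468 = SEK 374,416,306.40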